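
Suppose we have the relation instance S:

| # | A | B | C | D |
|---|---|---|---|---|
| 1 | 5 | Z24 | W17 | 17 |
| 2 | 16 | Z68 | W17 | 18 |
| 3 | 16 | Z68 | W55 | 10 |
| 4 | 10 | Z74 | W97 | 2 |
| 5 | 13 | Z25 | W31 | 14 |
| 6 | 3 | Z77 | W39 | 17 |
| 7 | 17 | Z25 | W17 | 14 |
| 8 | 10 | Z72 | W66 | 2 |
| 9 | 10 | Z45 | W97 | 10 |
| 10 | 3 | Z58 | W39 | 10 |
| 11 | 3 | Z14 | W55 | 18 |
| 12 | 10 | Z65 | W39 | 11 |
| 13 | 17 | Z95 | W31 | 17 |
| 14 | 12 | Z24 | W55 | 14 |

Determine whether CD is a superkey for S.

Yes

All 14 rows have distinct CD values, so CD → (all attributes) holds and CD is a superkey.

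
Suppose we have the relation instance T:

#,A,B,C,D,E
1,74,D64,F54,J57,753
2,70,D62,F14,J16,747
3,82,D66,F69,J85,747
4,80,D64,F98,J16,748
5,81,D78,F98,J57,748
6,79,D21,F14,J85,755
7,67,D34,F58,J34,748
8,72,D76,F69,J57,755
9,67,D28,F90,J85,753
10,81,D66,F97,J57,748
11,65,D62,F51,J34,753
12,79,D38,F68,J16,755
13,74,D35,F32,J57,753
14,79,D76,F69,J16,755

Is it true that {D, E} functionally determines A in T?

Yes

(D=J57, E=753): rows 1, 13 → A = 74, 74 ✓
(D=J16, E=747): row 2 → A = 70 ✓
(D=J85, E=747): row 3 → A = 82 ✓
(D=J16, E=748): row 4 → A = 80 ✓
(D=J57, E=748): rows 5, 10 → A = 81, 81 ✓
(D=J85, E=755): row 6 → A = 79 ✓
(D=J34, E=748): row 7 → A = 67 ✓
(D=J57, E=755): row 8 → A = 72 ✓
(D=J85, E=753): row 9 → A = 67 ✓
(D=J34, E=753): row 11 → A = 65 ✓
(D=J16, E=755): rows 12, 14 → A = 79, 79 ✓
Every {D, E} value is associated with a single A value, so {D, E} → A holds.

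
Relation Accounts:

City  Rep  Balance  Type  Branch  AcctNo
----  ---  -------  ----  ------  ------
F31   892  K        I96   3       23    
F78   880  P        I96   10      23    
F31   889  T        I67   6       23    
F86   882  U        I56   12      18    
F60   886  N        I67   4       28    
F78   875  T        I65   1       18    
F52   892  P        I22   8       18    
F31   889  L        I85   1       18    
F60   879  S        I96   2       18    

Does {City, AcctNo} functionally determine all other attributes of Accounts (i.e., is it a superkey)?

Two distinct rows share (City=F31, AcctNo=23), so {City, AcctNo} does not determine every attribute — not a superkey.

No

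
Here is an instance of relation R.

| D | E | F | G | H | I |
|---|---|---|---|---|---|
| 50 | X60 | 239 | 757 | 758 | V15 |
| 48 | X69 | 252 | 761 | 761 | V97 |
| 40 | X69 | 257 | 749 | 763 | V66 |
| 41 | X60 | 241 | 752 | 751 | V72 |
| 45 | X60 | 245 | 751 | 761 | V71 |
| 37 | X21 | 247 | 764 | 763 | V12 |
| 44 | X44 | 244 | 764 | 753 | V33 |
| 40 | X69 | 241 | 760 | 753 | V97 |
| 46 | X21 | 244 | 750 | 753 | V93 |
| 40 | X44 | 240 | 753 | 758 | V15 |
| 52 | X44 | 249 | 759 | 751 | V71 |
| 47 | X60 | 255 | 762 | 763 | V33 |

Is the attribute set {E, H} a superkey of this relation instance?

All 12 rows have distinct {E, H} values, so {E, H} → (all attributes) holds and {E, H} is a superkey.

Yes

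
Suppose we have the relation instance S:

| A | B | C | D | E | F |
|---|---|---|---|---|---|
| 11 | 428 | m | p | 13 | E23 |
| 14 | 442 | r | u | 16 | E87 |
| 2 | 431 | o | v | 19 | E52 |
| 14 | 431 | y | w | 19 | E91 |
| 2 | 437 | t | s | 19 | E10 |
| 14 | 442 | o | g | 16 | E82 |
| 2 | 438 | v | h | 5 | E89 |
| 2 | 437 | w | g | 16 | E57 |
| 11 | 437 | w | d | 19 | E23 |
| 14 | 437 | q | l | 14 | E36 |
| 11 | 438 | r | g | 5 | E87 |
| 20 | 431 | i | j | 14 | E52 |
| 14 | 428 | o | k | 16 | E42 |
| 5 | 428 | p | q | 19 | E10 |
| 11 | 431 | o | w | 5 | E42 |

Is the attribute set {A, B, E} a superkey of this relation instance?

No

Two distinct rows share (A=14, B=442, E=16), so {A, B, E} does not determine every attribute — not a superkey.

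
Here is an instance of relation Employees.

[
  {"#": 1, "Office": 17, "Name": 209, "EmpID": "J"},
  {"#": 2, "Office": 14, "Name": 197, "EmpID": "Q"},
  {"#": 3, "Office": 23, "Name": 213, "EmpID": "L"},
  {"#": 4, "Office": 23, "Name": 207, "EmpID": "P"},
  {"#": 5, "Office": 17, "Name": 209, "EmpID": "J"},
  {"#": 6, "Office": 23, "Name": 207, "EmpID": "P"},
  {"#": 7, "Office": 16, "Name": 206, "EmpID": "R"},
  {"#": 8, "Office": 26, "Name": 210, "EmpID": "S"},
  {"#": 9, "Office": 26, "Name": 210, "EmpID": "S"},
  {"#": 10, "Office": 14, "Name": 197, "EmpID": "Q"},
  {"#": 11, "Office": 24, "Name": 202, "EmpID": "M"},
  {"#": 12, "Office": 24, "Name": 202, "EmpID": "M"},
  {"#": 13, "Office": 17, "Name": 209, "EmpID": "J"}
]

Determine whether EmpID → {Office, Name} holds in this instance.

EmpID=J: rows 1, 5, 13 → {Office,Name} = (17, 209), (17, 209), (17, 209) ✓
EmpID=Q: rows 2, 10 → {Office,Name} = (14, 197), (14, 197) ✓
EmpID=L: row 3 → {Office,Name} = (23, 213) ✓
EmpID=P: rows 4, 6 → {Office,Name} = (23, 207), (23, 207) ✓
EmpID=R: row 7 → {Office,Name} = (16, 206) ✓
EmpID=S: rows 8, 9 → {Office,Name} = (26, 210), (26, 210) ✓
EmpID=M: rows 11, 12 → {Office,Name} = (24, 202), (24, 202) ✓
Every EmpID value is associated with a single {Office, Name} value, so EmpID → {Office, Name} holds.

Yes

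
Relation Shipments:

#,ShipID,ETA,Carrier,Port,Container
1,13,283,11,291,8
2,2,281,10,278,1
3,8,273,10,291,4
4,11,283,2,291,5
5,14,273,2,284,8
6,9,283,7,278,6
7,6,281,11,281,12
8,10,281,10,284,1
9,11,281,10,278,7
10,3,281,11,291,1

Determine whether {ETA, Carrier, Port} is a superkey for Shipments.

No

Rows 2 and 9 have the same {ETA, Carrier, Port} value (ETA=281, Carrier=10, Port=278) but are distinct tuples, so {ETA, Carrier, Port} does not determine every attribute — not a superkey.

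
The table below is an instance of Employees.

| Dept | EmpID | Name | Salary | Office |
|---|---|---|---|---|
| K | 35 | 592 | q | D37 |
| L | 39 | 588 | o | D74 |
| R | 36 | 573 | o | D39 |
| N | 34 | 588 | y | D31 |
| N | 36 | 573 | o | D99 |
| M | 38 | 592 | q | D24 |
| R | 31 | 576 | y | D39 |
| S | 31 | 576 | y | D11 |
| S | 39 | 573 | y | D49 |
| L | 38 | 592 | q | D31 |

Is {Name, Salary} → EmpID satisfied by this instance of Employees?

No

(Name=592, Salary=q): 3 rows → EmpID takes values {35, 38} — violation
(Name=588, Salary=o): 1 row → EmpID = 39 ✓
(Name=573, Salary=o): 2 rows → EmpID = 36, 36 ✓
(Name=588, Salary=y): 1 row → EmpID = 34 ✓
(Name=576, Salary=y): 2 rows → EmpID = 31, 31 ✓
(Name=573, Salary=y): 1 row → EmpID = 39 ✓
Two rows agree on {Name, Salary} but differ on EmpID, so {Name, Salary} → EmpID does not hold.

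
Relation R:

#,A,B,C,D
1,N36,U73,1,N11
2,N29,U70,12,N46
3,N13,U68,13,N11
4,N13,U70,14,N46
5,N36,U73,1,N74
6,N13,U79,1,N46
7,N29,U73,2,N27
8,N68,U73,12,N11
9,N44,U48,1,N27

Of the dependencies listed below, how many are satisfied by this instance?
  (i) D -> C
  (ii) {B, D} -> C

(i) D -> C: D=N11: rows 1, 3, 8 → C takes values {1, 13, 12} — violation; D=N46: rows 2, 4, 6 → C takes values {12, 14, 1} — violation; D=N27: rows 7, 9 → C takes values {2, 1} — violation — fails.
(ii) {B, D} -> C: (B=U73, D=N11): rows 1, 8 → C takes values {1, 12} — violation; (B=U70, D=N46): rows 2, 4 → C takes values {12, 14} — violation — fails.
None of the 2 dependencies hold.

0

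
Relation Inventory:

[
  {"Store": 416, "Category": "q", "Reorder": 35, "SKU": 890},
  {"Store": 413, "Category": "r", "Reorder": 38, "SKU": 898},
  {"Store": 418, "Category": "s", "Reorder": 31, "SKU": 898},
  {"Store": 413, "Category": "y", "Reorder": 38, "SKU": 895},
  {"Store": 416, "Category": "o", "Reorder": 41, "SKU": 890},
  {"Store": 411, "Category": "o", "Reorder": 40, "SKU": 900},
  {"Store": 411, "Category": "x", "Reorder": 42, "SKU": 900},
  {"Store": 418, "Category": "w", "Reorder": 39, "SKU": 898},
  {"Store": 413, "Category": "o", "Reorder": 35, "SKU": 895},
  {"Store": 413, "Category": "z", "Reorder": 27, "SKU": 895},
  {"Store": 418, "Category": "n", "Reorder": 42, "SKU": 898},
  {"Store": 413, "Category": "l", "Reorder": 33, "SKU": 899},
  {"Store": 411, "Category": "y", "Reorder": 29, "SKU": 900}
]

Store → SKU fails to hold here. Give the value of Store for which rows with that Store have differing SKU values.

413

Store=416: 2 rows → SKU = 890, 890 ✓
Store=413: 5 rows → SKU takes values {898, 895, 899} — violation
Store=418: 3 rows → SKU = 898, 898, 898 ✓
Store=411: 3 rows → SKU = 900, 900, 900 ✓
The only Store value with inconsistent SKU is Store=413.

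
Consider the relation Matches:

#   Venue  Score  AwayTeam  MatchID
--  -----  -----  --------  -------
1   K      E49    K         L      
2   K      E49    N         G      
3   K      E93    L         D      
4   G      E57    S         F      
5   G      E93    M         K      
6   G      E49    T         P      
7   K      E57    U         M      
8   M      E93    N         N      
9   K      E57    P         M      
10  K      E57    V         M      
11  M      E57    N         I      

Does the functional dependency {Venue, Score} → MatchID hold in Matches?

No

(Venue=K, Score=E49): rows 1, 2 → MatchID takes values {L, G} — violation
(Venue=K, Score=E93): row 3 → MatchID = D ✓
(Venue=G, Score=E57): row 4 → MatchID = F ✓
(Venue=G, Score=E93): row 5 → MatchID = K ✓
(Venue=G, Score=E49): row 6 → MatchID = P ✓
(Venue=K, Score=E57): rows 7, 9, 10 → MatchID = M, M, M ✓
(Venue=M, Score=E93): row 8 → MatchID = N ✓
(Venue=M, Score=E57): row 11 → MatchID = I ✓
Two rows agree on {Venue, Score} but differ on MatchID, so {Venue, Score} → MatchID does not hold.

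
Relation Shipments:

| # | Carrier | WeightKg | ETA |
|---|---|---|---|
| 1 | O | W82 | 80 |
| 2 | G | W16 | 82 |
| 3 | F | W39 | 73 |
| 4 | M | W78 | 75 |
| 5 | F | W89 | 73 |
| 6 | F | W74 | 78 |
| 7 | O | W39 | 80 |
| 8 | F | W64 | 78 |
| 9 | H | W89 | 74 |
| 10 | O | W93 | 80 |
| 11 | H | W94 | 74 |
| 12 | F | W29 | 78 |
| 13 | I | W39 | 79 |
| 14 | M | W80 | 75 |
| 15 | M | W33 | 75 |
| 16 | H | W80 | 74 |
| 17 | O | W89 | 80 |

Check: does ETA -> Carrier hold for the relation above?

ETA=80: rows 1, 7, 10, 17 → Carrier = O, O, O, O ✓
ETA=82: row 2 → Carrier = G ✓
ETA=73: rows 3, 5 → Carrier = F, F ✓
ETA=75: rows 4, 14, 15 → Carrier = M, M, M ✓
ETA=78: rows 6, 8, 12 → Carrier = F, F, F ✓
ETA=74: rows 9, 11, 16 → Carrier = H, H, H ✓
ETA=79: row 13 → Carrier = I ✓
Every ETA value is associated with a single Carrier value, so ETA -> Carrier holds.

Yes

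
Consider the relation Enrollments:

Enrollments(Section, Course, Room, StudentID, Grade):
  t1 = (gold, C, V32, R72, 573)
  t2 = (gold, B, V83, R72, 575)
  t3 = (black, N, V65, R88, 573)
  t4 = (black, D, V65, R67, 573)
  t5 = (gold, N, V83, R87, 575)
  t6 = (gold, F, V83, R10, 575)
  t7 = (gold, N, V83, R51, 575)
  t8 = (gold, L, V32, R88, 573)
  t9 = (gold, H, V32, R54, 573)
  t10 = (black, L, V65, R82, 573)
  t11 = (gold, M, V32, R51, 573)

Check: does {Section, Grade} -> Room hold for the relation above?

Yes

(Section=gold, Grade=573): rows 1, 8, 9, 11 → Room = V32, V32, V32, V32 ✓
(Section=gold, Grade=575): rows 2, 5, 6, 7 → Room = V83, V83, V83, V83 ✓
(Section=black, Grade=573): rows 3, 4, 10 → Room = V65, V65, V65 ✓
Every {Section, Grade} value is associated with a single Room value, so {Section, Grade} -> Room holds.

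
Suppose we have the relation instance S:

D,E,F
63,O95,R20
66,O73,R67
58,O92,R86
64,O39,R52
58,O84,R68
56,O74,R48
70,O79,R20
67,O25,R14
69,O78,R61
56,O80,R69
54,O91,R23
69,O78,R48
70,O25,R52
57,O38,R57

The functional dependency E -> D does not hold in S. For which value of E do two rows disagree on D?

E=O95: 1 row → D = 63 ✓
E=O73: 1 row → D = 66 ✓
E=O92: 1 row → D = 58 ✓
E=O39: 1 row → D = 64 ✓
E=O84: 1 row → D = 58 ✓
E=O74: 1 row → D = 56 ✓
E=O79: 1 row → D = 70 ✓
E=O25: 2 rows → D takes values {67, 70} — violation
E=O78: 2 rows → D = 69, 69 ✓
E=O80: 1 row → D = 56 ✓
E=O91: 1 row → D = 54 ✓
E=O38: 1 row → D = 57 ✓
The only E value with inconsistent D is E=O25.

O25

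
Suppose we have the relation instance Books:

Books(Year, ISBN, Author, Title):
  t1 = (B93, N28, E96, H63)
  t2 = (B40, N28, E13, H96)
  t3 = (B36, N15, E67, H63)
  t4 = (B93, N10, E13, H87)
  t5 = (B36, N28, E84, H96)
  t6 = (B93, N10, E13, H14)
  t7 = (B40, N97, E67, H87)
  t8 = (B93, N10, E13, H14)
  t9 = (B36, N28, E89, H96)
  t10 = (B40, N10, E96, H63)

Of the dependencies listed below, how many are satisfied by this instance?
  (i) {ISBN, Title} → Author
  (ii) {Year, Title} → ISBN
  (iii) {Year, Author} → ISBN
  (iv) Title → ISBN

2

(i) {ISBN, Title} → Author: (ISBN=N28, Title=H96): rows 2, 5, 9 → Author takes values {E13, E84, E89} — violation — fails.
(ii) {Year, Title} → ISBN: every LHS value maps to a single RHS value — holds.
(iii) {Year, Author} → ISBN: every LHS value maps to a single RHS value — holds.
(iv) Title → ISBN: Title=H63: rows 1, 3, 10 → ISBN takes values {N28, N15, N10} — violation; Title=H87: rows 4, 7 → ISBN takes values {N10, N97} — violation — fails.
2 of the 4 dependencies hold.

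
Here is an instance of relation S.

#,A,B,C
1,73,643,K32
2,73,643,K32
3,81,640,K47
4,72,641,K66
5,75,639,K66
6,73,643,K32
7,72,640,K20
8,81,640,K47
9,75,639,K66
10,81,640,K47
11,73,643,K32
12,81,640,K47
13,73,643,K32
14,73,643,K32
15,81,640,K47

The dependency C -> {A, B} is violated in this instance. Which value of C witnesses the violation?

C=K32: rows 1, 2, 6, 11, 13, 14 → {A,B} = (73, 643), (73, 643), (73, 643), (73, 643), (73, 643), (73, 643) ✓
C=K47: rows 3, 8, 10, 12, 15 → {A,B} = (81, 640), (81, 640), (81, 640), (81, 640), (81, 640) ✓
C=K66: rows 4, 5, 9 → {A,B} takes values {(72, 641), (75, 639)} — violation
C=K20: row 7 → {A,B} = (72, 640) ✓
The only C value with inconsistent RHS is C=K66.

K66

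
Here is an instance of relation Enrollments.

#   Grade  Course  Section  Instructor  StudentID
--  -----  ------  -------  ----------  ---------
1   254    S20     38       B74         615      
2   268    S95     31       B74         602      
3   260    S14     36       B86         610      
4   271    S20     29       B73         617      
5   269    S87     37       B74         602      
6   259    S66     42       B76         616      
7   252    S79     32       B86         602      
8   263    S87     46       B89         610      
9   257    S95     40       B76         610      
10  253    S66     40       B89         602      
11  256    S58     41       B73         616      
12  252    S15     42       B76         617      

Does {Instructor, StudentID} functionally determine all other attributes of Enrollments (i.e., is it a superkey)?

Rows 2 and 5 have the same {Instructor, StudentID} value (Instructor=B74, StudentID=602) but are distinct tuples, so {Instructor, StudentID} does not determine every attribute — not a superkey.

No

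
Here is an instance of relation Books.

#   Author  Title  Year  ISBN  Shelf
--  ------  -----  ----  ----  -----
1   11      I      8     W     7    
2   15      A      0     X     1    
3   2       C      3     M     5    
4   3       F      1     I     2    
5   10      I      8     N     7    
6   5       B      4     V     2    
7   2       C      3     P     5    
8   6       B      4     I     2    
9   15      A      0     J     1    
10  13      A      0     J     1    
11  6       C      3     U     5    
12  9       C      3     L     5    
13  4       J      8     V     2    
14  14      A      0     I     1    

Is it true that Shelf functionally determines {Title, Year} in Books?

No

Shelf=7: rows 1, 5 → {Title,Year} = (I, 8), (I, 8) ✓
Shelf=1: rows 2, 9, 10, 14 → {Title,Year} = (A, 0), (A, 0), (A, 0), (A, 0) ✓
Shelf=5: rows 3, 7, 11, 12 → {Title,Year} = (C, 3), (C, 3), (C, 3), (C, 3) ✓
Shelf=2: rows 4, 6, 8, 13 → {Title,Year} takes values {(F, 1), (B, 4), (J, 8)} — violation
Two rows agree on Shelf but differ on {Title, Year}, so Shelf -> {Title, Year} does not hold.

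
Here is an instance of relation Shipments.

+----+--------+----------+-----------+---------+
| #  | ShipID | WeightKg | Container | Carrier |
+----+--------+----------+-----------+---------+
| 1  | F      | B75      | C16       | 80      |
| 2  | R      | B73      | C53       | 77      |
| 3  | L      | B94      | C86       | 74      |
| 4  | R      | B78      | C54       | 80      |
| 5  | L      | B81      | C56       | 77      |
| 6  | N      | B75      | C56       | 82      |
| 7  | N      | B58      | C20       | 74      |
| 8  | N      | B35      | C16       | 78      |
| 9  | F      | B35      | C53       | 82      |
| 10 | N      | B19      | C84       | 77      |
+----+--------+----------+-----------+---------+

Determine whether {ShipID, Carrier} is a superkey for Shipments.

Yes

All 10 rows have distinct {ShipID, Carrier} values, so {ShipID, Carrier} → (all attributes) holds and {ShipID, Carrier} is a superkey.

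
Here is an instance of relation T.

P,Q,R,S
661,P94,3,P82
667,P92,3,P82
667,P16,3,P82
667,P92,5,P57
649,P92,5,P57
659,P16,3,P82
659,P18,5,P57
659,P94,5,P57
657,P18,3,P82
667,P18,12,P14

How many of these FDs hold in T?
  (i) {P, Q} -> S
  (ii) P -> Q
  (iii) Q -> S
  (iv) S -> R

1

(i) {P, Q} -> S: (P=667, Q=P92): 2 rows → S takes values {P82, P57} — violation — fails.
(ii) P -> Q: P=667: 4 rows → Q takes values {P92, P16, P18} — violation; P=659: 3 rows → Q takes values {P16, P18, P94} — violation — fails.
(iii) Q -> S: Q=P94: 2 rows → S takes values {P82, P57} — violation; Q=P92: 3 rows → S takes values {P82, P57} — violation; Q=P18: 3 rows → S takes values {P57, P82, P14} — violation — fails.
(iv) S -> R: every LHS value maps to a single RHS value — holds.
1 of the 4 dependencies holds.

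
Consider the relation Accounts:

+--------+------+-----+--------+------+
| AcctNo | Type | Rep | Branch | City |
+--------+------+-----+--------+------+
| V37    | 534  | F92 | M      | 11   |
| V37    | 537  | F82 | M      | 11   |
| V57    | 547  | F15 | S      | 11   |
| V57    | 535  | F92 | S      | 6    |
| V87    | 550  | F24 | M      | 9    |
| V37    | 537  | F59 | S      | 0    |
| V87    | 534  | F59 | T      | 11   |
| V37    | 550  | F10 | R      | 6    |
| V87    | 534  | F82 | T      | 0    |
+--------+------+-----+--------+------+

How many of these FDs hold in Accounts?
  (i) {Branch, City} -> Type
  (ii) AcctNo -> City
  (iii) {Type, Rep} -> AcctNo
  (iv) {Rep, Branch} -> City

(i) {Branch, City} -> Type: (Branch=M, City=11): 2 rows → Type takes values {534, 537} — violation — fails.
(ii) AcctNo -> City: AcctNo=V37: 4 rows → City takes values {11, 0, 6} — violation; AcctNo=V57: 2 rows → City takes values {11, 6} — violation; AcctNo=V87: 3 rows → City takes values {9, 11, 0} — violation — fails.
(iii) {Type, Rep} -> AcctNo: every LHS value maps to a single RHS value — holds.
(iv) {Rep, Branch} -> City: every LHS value maps to a single RHS value — holds.
2 of the 4 dependencies hold.

2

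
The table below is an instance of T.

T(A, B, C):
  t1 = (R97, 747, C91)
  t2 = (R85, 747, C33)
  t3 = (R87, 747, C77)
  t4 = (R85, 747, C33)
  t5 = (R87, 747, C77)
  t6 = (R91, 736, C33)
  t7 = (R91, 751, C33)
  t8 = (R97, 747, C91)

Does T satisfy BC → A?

(B=747, C=C91): rows 1, 8 → A = R97, R97 ✓
(B=747, C=C33): rows 2, 4 → A = R85, R85 ✓
(B=747, C=C77): rows 3, 5 → A = R87, R87 ✓
(B=736, C=C33): row 6 → A = R91 ✓
(B=751, C=C33): row 7 → A = R91 ✓
Every BC value is associated with a single A value, so BC → A holds.

Yes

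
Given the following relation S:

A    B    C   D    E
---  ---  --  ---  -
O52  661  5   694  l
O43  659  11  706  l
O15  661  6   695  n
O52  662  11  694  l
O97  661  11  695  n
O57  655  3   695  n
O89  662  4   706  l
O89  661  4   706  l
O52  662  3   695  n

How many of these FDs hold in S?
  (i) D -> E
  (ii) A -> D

1

(i) D -> E: every LHS value maps to a single RHS value — holds.
(ii) A -> D: A=O52: 3 rows → D takes values {694, 695} — violation — fails.
1 of the 2 dependencies holds.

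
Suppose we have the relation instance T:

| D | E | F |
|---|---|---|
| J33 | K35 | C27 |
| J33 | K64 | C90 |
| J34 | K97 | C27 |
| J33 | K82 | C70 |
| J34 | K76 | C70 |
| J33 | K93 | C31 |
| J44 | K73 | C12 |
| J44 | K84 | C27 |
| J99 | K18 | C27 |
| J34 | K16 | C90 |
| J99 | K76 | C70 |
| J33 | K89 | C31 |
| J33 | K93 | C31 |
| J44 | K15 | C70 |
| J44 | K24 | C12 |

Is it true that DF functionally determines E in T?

No

(D=J33, F=C27): 1 row → E = K35 ✓
(D=J33, F=C90): 1 row → E = K64 ✓
(D=J34, F=C27): 1 row → E = K97 ✓
(D=J33, F=C70): 1 row → E = K82 ✓
(D=J34, F=C70): 1 row → E = K76 ✓
(D=J33, F=C31): 3 rows → E takes values {K93, K89} — violation
(D=J44, F=C12): 2 rows → E takes values {K73, K24} — violation
(D=J44, F=C27): 1 row → E = K84 ✓
(D=J99, F=C27): 1 row → E = K18 ✓
(D=J34, F=C90): 1 row → E = K16 ✓
(D=J99, F=C70): 1 row → E = K76 ✓
(D=J44, F=C70): 1 row → E = K15 ✓
Two rows agree on DF but differ on E, so DF -> E does not hold.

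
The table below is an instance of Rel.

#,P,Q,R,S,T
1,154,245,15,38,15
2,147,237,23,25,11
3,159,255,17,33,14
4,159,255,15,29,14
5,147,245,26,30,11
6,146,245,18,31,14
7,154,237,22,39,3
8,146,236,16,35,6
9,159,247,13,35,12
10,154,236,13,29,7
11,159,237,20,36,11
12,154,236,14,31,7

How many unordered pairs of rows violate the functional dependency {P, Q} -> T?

(P=159, Q=255): all 2 rows agree on T — 0 pairs.
(P=154, Q=236): all 2 rows agree on T — 0 pairs.

0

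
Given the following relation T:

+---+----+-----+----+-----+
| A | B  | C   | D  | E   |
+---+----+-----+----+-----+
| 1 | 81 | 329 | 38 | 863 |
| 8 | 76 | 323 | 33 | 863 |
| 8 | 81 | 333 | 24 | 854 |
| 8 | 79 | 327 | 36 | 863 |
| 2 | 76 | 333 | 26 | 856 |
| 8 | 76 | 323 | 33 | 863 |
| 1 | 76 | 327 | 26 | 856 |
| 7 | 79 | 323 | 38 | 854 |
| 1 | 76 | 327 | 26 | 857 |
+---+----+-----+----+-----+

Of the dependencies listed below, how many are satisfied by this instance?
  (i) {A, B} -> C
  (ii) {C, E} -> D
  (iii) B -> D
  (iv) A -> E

2

(i) {A, B} -> C: every LHS value maps to a single RHS value — holds.
(ii) {C, E} -> D: every LHS value maps to a single RHS value — holds.
(iii) B -> D: B=81: 2 rows → D takes values {38, 24} — violation; B=76: 5 rows → D takes values {33, 26} — violation; B=79: 2 rows → D takes values {36, 38} — violation — fails.
(iv) A -> E: A=1: 3 rows → E takes values {863, 856, 857} — violation; A=8: 4 rows → E takes values {863, 854} — violation — fails.
2 of the 4 dependencies hold.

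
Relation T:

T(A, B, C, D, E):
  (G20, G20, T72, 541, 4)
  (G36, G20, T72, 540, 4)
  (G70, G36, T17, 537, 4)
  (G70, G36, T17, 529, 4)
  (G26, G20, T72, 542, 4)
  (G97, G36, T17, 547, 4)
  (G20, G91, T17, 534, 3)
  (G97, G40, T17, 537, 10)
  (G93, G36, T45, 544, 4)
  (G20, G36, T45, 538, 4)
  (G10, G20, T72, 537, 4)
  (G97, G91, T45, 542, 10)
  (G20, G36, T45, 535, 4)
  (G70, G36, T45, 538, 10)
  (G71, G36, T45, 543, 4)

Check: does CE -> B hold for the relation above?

(C=T72, E=4): 4 rows → B = G20, G20, G20, G20 ✓
(C=T17, E=4): 3 rows → B = G36, G36, G36 ✓
(C=T17, E=3): 1 row → B = G91 ✓
(C=T17, E=10): 1 row → B = G40 ✓
(C=T45, E=4): 4 rows → B = G36, G36, G36, G36 ✓
(C=T45, E=10): 2 rows → B takes values {G91, G36} — violation
Two rows agree on CE but differ on B, so CE -> B does not hold.

No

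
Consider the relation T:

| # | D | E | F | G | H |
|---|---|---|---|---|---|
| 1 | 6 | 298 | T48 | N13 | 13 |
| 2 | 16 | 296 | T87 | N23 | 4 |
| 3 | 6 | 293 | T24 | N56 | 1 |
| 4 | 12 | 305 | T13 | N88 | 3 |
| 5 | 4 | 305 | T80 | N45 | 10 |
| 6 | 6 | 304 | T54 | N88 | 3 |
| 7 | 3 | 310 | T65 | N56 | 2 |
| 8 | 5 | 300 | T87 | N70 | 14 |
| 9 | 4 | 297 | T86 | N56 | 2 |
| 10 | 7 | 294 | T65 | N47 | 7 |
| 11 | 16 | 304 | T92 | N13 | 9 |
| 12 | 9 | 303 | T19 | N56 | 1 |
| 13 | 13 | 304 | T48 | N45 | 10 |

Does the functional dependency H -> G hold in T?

H=13: row 1 → G = N13 ✓
H=4: row 2 → G = N23 ✓
H=1: rows 3, 12 → G = N56, N56 ✓
H=3: rows 4, 6 → G = N88, N88 ✓
H=10: rows 5, 13 → G = N45, N45 ✓
H=2: rows 7, 9 → G = N56, N56 ✓
H=14: row 8 → G = N70 ✓
H=7: row 10 → G = N47 ✓
H=9: row 11 → G = N13 ✓
Every H value is associated with a single G value, so H -> G holds.

Yes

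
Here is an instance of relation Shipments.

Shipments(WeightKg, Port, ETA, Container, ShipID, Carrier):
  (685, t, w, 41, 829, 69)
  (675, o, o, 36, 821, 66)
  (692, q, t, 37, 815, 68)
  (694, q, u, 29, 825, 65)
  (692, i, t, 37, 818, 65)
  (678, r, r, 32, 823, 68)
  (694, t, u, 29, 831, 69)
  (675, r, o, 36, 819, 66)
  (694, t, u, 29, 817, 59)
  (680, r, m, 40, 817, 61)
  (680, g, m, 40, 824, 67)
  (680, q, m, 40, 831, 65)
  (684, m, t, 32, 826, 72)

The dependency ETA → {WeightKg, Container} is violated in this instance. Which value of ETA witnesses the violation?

ETA=w: 1 row → {WeightKg,Container} = (685, 41) ✓
ETA=o: 2 rows → {WeightKg,Container} = (675, 36), (675, 36) ✓
ETA=t: 3 rows → {WeightKg,Container} takes values {(692, 37), (684, 32)} — violation
ETA=u: 3 rows → {WeightKg,Container} = (694, 29), (694, 29), (694, 29) ✓
ETA=r: 1 row → {WeightKg,Container} = (678, 32) ✓
ETA=m: 3 rows → {WeightKg,Container} = (680, 40), (680, 40), (680, 40) ✓
The only ETA value with inconsistent RHS is ETA=t.

t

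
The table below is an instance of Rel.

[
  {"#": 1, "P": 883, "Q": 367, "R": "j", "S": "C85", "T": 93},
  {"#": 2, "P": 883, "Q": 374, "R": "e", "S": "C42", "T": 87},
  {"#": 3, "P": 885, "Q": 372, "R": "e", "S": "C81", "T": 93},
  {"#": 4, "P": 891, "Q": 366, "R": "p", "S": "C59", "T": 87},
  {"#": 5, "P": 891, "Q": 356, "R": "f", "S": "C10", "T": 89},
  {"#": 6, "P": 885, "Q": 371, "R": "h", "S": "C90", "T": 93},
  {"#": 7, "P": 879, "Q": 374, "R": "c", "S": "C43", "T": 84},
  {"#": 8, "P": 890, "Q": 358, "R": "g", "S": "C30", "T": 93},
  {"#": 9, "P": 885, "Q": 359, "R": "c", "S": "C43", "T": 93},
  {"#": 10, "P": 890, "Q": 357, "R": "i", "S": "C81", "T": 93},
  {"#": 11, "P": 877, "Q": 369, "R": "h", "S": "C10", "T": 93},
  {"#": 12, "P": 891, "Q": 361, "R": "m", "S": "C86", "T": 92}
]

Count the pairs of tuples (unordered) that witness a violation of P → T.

P=883: violating pairs (1,2) — 1 pair.
P=885: all 3 rows agree on T — 0 pairs.
P=891: violating pairs (4,5), (4,12), (5,12) — 3 pairs.
P=890: all 2 rows agree on T — 0 pairs.

4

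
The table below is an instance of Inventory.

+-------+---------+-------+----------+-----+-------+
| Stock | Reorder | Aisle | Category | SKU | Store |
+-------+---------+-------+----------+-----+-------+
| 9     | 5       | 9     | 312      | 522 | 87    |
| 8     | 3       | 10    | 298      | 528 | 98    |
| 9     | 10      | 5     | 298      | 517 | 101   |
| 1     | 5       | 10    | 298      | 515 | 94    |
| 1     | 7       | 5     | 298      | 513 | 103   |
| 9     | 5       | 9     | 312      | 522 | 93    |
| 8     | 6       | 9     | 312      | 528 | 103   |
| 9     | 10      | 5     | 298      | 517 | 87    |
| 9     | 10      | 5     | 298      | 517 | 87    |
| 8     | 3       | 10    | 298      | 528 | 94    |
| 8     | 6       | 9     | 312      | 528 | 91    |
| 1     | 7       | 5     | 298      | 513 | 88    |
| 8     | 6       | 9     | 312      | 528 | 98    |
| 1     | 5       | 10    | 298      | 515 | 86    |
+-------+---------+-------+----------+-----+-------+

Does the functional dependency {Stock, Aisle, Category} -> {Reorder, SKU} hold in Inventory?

(Stock=9, Aisle=9, Category=312): 2 rows → {Reorder,SKU} = (5, 522), (5, 522) ✓
(Stock=8, Aisle=10, Category=298): 2 rows → {Reorder,SKU} = (3, 528), (3, 528) ✓
(Stock=9, Aisle=5, Category=298): 3 rows → {Reorder,SKU} = (10, 517), (10, 517), (10, 517) ✓
(Stock=1, Aisle=10, Category=298): 2 rows → {Reorder,SKU} = (5, 515), (5, 515) ✓
(Stock=1, Aisle=5, Category=298): 2 rows → {Reorder,SKU} = (7, 513), (7, 513) ✓
(Stock=8, Aisle=9, Category=312): 3 rows → {Reorder,SKU} = (6, 528), (6, 528), (6, 528) ✓
Every {Stock, Aisle, Category} value is associated with a single {Reorder, SKU} value, so {Stock, Aisle, Category} -> {Reorder, SKU} holds.

Yes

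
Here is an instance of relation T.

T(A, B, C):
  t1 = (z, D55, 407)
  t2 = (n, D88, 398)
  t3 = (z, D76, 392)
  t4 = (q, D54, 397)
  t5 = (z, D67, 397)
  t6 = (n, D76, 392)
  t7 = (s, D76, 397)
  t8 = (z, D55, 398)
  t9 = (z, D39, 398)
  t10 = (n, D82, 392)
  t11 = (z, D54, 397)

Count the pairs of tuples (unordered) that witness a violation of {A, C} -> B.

(A=z, C=397): violating pairs (5,11) — 1 pair.
(A=n, C=392): violating pairs (6,10) — 1 pair.
(A=z, C=398): violating pairs (8,9) — 1 pair.

3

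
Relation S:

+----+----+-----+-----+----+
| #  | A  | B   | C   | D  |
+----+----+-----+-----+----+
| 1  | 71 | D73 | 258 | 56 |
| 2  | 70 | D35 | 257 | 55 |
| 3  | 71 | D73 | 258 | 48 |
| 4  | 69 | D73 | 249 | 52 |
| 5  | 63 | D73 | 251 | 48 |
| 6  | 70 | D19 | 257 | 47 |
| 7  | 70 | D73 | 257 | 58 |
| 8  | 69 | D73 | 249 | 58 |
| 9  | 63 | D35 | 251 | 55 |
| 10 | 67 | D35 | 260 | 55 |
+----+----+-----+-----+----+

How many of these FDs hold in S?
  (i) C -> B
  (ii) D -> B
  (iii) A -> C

(i) C -> B: C=257: rows 2, 6, 7 → B takes values {D35, D19, D73} — violation; C=251: rows 5, 9 → B takes values {D73, D35} — violation — fails.
(ii) D -> B: every LHS value maps to a single RHS value — holds.
(iii) A -> C: every LHS value maps to a single RHS value — holds.
2 of the 3 dependencies hold.

2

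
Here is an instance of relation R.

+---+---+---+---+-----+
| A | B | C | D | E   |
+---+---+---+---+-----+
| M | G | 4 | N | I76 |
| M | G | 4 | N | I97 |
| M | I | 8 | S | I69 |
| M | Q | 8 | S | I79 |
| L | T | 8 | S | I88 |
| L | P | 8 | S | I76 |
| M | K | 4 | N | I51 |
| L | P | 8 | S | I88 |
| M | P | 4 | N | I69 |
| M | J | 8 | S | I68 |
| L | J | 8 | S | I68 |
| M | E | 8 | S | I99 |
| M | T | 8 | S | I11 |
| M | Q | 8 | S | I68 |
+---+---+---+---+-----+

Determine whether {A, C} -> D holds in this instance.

Yes

(A=M, C=4): 4 rows → D = N, N, N, N ✓
(A=M, C=8): 6 rows → D = S, S, S, S, S, S ✓
(A=L, C=8): 4 rows → D = S, S, S, S ✓
Every {A, C} value is associated with a single D value, so {A, C} -> D holds.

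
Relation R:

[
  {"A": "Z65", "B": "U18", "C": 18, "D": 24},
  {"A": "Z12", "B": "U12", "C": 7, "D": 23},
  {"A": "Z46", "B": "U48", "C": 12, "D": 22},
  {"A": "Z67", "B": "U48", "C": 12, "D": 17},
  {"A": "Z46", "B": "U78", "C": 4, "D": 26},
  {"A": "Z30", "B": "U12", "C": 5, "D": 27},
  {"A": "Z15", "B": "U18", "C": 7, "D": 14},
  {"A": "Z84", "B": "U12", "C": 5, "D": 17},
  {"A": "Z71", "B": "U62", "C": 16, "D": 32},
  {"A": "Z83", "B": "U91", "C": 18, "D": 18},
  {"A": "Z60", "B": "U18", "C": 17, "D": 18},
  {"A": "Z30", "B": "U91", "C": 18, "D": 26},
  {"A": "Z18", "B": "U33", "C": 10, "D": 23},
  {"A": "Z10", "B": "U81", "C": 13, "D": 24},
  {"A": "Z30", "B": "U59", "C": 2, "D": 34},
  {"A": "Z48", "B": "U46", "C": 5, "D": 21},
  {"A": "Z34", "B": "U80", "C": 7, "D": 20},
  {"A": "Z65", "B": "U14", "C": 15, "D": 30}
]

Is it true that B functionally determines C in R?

B=U18: 3 rows → C takes values {18, 7, 17} — violation
B=U12: 3 rows → C takes values {7, 5} — violation
B=U48: 2 rows → C = 12, 12 ✓
B=U78: 1 row → C = 4 ✓
B=U62: 1 row → C = 16 ✓
B=U91: 2 rows → C = 18, 18 ✓
B=U33: 1 row → C = 10 ✓
B=U81: 1 row → C = 13 ✓
B=U59: 1 row → C = 2 ✓
B=U46: 1 row → C = 5 ✓
B=U80: 1 row → C = 7 ✓
B=U14: 1 row → C = 15 ✓
Two rows agree on B but differ on C, so B → C does not hold.

No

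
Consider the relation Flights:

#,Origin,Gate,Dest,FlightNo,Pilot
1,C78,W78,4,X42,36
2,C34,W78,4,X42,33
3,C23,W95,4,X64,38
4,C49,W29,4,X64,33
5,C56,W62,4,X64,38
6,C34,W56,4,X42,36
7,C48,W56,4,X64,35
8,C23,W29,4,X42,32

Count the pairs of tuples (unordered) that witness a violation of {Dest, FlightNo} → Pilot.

(Dest=4, FlightNo=X42): violating pairs (1,2), (1,8), (2,6), (2,8), (6,8) — 5 pairs.
(Dest=4, FlightNo=X64): violating pairs (3,4), (3,7), (4,5), (4,7), (5,7) — 5 pairs.

10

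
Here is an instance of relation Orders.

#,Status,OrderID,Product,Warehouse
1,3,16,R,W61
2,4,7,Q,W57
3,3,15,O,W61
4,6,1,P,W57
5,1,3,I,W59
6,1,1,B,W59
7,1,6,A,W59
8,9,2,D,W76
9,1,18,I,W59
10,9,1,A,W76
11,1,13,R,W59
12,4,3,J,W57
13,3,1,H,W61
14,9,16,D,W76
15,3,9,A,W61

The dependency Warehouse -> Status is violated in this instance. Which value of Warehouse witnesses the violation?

Warehouse=W61: rows 1, 3, 13, 15 → Status = 3, 3, 3, 3 ✓
Warehouse=W57: rows 2, 4, 12 → Status takes values {4, 6} — violation
Warehouse=W59: rows 5, 6, 7, 9, 11 → Status = 1, 1, 1, 1, 1 ✓
Warehouse=W76: rows 8, 10, 14 → Status = 9, 9, 9 ✓
The only Warehouse value with inconsistent Status is Warehouse=W57.

W57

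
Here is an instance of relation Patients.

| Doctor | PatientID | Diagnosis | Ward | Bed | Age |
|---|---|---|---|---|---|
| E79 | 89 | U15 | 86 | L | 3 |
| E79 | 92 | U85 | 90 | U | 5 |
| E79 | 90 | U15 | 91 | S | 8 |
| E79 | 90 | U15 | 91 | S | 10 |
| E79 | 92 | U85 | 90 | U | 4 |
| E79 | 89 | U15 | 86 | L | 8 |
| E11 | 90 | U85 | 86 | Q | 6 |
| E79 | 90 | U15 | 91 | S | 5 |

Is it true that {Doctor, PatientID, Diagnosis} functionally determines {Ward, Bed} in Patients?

Yes

(Doctor=E79, PatientID=89, Diagnosis=U15): 2 rows → {Ward,Bed} = (86, L), (86, L) ✓
(Doctor=E79, PatientID=92, Diagnosis=U85): 2 rows → {Ward,Bed} = (90, U), (90, U) ✓
(Doctor=E79, PatientID=90, Diagnosis=U15): 3 rows → {Ward,Bed} = (91, S), (91, S), (91, S) ✓
(Doctor=E11, PatientID=90, Diagnosis=U85): 1 row → {Ward,Bed} = (86, Q) ✓
Every {Doctor, PatientID, Diagnosis} value is associated with a single {Ward, Bed} value, so {Doctor, PatientID, Diagnosis} → {Ward, Bed} holds.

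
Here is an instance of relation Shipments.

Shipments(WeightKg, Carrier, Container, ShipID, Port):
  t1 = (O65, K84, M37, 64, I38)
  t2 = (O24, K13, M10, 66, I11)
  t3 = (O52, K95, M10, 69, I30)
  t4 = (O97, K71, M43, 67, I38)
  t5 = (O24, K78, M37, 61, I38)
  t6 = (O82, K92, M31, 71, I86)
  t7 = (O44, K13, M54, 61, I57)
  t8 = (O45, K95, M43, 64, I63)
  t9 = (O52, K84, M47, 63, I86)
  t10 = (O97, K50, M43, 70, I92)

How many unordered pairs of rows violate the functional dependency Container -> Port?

Container=M37: all 2 rows agree on Port — 0 pairs.
Container=M10: violating pairs (2,3) — 1 pair.
Container=M43: violating pairs (4,8), (4,10), (8,10) — 3 pairs.

4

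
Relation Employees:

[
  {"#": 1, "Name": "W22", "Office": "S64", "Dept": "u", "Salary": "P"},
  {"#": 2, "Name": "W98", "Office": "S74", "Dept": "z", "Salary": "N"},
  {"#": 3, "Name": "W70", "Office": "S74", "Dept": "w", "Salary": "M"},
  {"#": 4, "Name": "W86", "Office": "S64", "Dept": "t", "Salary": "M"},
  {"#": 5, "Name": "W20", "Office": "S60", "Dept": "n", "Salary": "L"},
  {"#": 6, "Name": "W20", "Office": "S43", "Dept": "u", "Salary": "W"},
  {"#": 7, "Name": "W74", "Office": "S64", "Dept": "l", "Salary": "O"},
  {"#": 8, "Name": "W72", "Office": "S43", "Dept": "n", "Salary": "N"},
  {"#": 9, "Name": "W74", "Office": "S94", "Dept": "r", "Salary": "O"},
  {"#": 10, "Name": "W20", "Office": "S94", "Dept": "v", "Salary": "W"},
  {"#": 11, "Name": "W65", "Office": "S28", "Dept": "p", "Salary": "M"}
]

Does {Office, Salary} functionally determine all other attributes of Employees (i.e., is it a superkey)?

Yes

All 11 rows have distinct {Office, Salary} values, so {Office, Salary} → (all attributes) holds and {Office, Salary} is a superkey.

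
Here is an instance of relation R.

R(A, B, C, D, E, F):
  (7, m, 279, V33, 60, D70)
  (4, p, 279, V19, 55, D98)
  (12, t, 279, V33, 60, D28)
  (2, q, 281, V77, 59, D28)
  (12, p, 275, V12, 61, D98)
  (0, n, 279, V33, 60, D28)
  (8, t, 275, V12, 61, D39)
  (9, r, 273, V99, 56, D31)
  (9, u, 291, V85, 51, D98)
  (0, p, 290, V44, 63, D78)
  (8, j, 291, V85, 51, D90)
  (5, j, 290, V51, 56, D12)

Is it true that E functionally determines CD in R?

No

E=60: 3 rows → {C,D} = (279, V33), (279, V33), (279, V33) ✓
E=55: 1 row → {C,D} = (279, V19) ✓
E=59: 1 row → {C,D} = (281, V77) ✓
E=61: 2 rows → {C,D} = (275, V12), (275, V12) ✓
E=56: 2 rows → {C,D} takes values {(273, V99), (290, V51)} — violation
E=51: 2 rows → {C,D} = (291, V85), (291, V85) ✓
E=63: 1 row → {C,D} = (290, V44) ✓
Two rows agree on E but differ on CD, so E → CD does not hold.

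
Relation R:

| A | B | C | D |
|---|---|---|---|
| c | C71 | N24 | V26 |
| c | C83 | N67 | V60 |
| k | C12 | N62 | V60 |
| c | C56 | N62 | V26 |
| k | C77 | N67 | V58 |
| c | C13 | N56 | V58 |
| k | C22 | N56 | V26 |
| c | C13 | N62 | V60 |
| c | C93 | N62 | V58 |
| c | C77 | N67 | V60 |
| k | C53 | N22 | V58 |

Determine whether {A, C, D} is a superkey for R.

Two distinct rows share (A=c, C=N67, D=V60), so {A, C, D} does not determine every attribute — not a superkey.

No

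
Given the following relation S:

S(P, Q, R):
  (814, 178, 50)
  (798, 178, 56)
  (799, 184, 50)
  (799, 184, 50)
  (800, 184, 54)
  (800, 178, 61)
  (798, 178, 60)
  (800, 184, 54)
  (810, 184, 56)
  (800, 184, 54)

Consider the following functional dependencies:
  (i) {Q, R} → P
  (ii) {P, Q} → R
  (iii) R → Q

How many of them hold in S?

1

(i) {Q, R} → P: every LHS value maps to a single RHS value — holds.
(ii) {P, Q} → R: (P=798, Q=178): 2 rows → R takes values {56, 60} — violation — fails.
(iii) R → Q: R=50: 3 rows → Q takes values {178, 184} — violation; R=56: 2 rows → Q takes values {178, 184} — violation — fails.
1 of the 3 dependencies holds.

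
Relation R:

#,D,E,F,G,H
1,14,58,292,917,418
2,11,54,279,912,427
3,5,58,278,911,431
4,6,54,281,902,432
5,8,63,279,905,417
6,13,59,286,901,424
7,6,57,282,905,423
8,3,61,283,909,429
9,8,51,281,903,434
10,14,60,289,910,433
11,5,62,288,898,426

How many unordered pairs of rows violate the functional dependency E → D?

E=58: violating pairs (1,3) — 1 pair.
E=54: violating pairs (2,4) — 1 pair.

2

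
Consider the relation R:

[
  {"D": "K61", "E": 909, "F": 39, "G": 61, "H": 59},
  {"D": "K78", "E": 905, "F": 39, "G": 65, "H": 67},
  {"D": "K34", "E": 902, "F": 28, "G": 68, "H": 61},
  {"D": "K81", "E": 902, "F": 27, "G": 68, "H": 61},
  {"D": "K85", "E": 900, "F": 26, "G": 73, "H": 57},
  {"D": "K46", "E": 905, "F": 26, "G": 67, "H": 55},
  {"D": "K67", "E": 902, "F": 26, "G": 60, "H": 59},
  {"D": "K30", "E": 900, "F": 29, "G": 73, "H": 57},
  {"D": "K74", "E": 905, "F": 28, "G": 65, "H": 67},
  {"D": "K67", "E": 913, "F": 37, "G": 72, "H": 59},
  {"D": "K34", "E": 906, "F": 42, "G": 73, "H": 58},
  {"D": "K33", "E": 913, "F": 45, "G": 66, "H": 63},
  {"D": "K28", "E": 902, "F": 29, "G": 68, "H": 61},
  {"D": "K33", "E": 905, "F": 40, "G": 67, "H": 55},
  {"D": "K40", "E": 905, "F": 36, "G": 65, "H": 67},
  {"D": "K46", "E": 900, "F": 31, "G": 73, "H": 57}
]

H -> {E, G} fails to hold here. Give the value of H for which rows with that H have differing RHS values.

59

H=59: 3 rows → {E,G} takes values {(909, 61), (902, 60), (913, 72)} — violation
H=67: 3 rows → {E,G} = (905, 65), (905, 65), (905, 65) ✓
H=61: 3 rows → {E,G} = (902, 68), (902, 68), (902, 68) ✓
H=57: 3 rows → {E,G} = (900, 73), (900, 73), (900, 73) ✓
H=55: 2 rows → {E,G} = (905, 67), (905, 67) ✓
H=58: 1 row → {E,G} = (906, 73) ✓
H=63: 1 row → {E,G} = (913, 66) ✓
The only H value with inconsistent RHS is H=59.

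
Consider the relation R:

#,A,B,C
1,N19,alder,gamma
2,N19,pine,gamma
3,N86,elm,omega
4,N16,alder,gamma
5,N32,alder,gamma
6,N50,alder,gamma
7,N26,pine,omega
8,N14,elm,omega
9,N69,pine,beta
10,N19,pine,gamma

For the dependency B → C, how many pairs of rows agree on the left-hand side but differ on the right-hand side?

5

B=alder: all 4 rows agree on C — 0 pairs.
B=pine: violating pairs (2,7), (2,9), (7,9), (7,10), (9,10) — 5 pairs.
B=elm: all 2 rows agree on C — 0 pairs.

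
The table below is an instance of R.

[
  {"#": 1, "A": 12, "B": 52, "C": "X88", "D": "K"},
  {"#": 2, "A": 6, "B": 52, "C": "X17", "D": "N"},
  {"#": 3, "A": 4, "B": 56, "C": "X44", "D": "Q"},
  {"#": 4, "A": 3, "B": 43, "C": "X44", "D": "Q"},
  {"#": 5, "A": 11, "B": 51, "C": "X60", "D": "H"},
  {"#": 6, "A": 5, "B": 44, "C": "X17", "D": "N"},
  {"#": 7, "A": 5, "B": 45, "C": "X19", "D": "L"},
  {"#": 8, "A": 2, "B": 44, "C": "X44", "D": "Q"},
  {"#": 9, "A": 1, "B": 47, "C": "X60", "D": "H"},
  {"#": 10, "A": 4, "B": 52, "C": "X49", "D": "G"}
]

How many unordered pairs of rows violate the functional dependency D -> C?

D=N: all 2 rows agree on C — 0 pairs.
D=Q: all 3 rows agree on C — 0 pairs.
D=H: all 2 rows agree on C — 0 pairs.

0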